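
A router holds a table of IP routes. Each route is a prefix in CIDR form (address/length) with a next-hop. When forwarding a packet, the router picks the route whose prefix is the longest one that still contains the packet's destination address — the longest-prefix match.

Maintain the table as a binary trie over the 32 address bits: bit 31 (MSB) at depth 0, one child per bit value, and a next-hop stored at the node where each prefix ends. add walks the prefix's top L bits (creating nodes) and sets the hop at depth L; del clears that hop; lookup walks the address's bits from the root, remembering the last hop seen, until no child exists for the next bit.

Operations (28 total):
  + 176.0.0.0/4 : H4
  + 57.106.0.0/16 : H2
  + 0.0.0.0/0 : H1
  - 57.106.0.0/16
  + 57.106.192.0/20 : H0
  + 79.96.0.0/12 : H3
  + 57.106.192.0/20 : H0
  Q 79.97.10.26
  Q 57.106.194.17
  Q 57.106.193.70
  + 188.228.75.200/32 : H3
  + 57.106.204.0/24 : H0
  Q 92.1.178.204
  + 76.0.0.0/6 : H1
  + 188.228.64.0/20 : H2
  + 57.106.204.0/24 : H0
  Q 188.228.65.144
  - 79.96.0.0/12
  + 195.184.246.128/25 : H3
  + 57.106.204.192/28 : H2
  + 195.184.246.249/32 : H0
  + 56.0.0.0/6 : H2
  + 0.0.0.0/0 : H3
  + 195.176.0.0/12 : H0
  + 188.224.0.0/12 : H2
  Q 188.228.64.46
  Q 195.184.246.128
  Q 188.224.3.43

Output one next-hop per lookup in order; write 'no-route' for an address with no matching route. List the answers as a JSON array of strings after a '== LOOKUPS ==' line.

Process each operation:
  + 176.0.0.0/4 (H4) depth=4
  + 57.106.0.0/16 (H2) depth=16
  + 0.0.0.0/0 (H1) depth=0
  del 57.106.0.0/16 (clear depth 16)
  + 57.106.192.0/20 (H0) depth=20
  + 79.96.0.0/12 (H3) depth=12
  + 57.106.192.0/20 (H0) depth=20
  lookup 79.97.10.26: bits 010011110110 walk d0:H1→d1:-→d2:-→d3:-→d4:-→d5:-→d6:-→d7:-→d8:-→d9:-→d10:-→d11:-→d12:H3 -> H3
  lookup 57.106.194.17: bits 00111001011010101100 walk d0:H1→d1:-→d2:-→d3:-→d4:-→d5:-→d6:-→d7:-→d8:-→d9:-→d10:-→d11:-→d12:-→d13:-→d14:-→d15:-→d16:-→d17:-→d18:-→d19:-→d20:H0 -> H0
  lookup 57.106.193.70: bits 00111001011010101100 walk d0:H1→d1:-→d2:-→d3:-→d4:-→d5:-→d6:-→d7:-→d8:-→d9:-→d10:-→d11:-→d12:-→d13:-→d14:-→d15:-→d16:-→d17:-→d18:-→d19:-→d20:H0 -> H0
  + 188.228.75.200/32 (H3) depth=32
  + 57.106.204.0/24 (H0) depth=24
  lookup 92.1.178.204: bits 010 walk d0:H1→d1:-→d2:-→d3:- -> H1
  + 76.0.0.0/6 (H1) depth=6
  + 188.228.64.0/20 (H2) depth=20
  + 57.106.204.0/24 (H0) depth=24
  lookup 188.228.65.144: bits 10111100111001000100 walk d0:H1→d1:-→d2:-→d3:-→d4:H4→d5:-→d6:-→d7:-→d8:-→d9:-→d10:-→d11:-→d12:-→d13:-→d14:-→d15:-→d16:-→d17:-→d18:-→d19:-→d20:H2 -> H2
  del 79.96.0.0/12 (clear depth 12)
  + 195.184.246.128/25 (H3) depth=25
  + 57.106.204.192/28 (H2) depth=28
  + 195.184.246.249/32 (H0) depth=32
  + 56.0.0.0/6 (H2) depth=6
  + 0.0.0.0/0 (H3) depth=0
  + 195.176.0.0/12 (H0) depth=12
  + 188.224.0.0/12 (H2) depth=12
  lookup 188.228.64.46: bits 10111100111001000100 walk d0:H3→d1:-→d2:-→d3:-→d4:H4→d5:-→d6:-→d7:-→d8:-→d9:-→d10:-→d11:-→d12:H2→d13:-→d14:-→d15:-→d16:-→d17:-→d18:-→d19:-→d20:H2 -> H2
  lookup 195.184.246.128: bits 1100001110111000111101101 walk d0:H3→d1:-→d2:-→d3:-→d4:-→d5:-→d6:-→d7:-→d8:-→d9:-→d10:-→d11:-→d12:H0→d13:-→d14:-→d15:-→d16:-→d17:-→d18:-→d19:-→d20:-→d21:-→d22:-→d23:-→d24:-→d25:H3 -> H3
  lookup 188.224.3.43: bits 1011110011100 walk d0:H3→d1:-→d2:-→d3:-→d4:H4→d5:-→d6:-→d7:-→d8:-→d9:-→d10:-→d11:-→d12:H2→d13:- -> H2

== LOOKUPS ==
["H3","H0","H0","H1","H2","H2","H3","H2"]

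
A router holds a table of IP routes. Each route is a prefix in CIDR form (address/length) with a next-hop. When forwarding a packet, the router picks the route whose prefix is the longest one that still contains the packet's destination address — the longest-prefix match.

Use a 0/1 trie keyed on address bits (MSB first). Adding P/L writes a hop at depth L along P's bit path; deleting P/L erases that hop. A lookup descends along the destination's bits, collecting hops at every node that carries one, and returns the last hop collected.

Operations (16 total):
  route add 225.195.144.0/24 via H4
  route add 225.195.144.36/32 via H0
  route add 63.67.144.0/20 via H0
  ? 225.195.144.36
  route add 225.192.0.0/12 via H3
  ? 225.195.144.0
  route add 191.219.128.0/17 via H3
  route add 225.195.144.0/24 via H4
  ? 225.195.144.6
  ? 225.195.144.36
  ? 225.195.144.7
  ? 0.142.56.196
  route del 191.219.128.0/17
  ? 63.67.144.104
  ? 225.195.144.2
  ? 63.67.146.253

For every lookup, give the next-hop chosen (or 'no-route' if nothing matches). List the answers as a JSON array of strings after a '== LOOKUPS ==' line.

Trace:
  + 225.195.144.0/24 (H4) depth=24
  + 225.195.144.36/32 (H0) depth=32
  + 63.67.144.0/20 (H0) depth=20
  lookup 225.195.144.36: bits 11100001110000111001000000100100 walk d0:-→d1:-→d2:-→d3:-→d4:-→d5:-→d6:-→d7:-→d8:-→d9:-→d10:-→d11:-→d12:-→d13:-→d14:-→d15:-→d16:-→d17:-→d18:-→d19:-→d20:-→d21:-→d22:-→d23:-→d24:H4→d25:-→d26:-→d27:-→d28:-→d29:-→d30:-→d31:-→d32:H0 -> H0
  + 225.192.0.0/12 (H3) depth=12
  lookup 225.195.144.0: bits 11100001110000111001000000 walk d0:-→d1:-→d2:-→d3:-→d4:-→d5:-→d6:-→d7:-→d8:-→d9:-→d10:-→d11:-→d12:H3→d13:-→d14:-→d15:-→d16:-→d17:-→d18:-→d19:-→d20:-→d21:-→d22:-→d23:-→d24:H4→d25:-→d26:- -> H4
  + 191.219.128.0/17 (H3) depth=17
  + 225.195.144.0/24 (H4) depth=24
  lookup 225.195.144.6: bits 11100001110000111001000000 walk d0:-→d1:-→d2:-→d3:-→d4:-→d5:-→d6:-→d7:-→d8:-→d9:-→d10:-→d11:-→d12:H3→d13:-→d14:-→d15:-→d16:-→d17:-→d18:-→d19:-→d20:-→d21:-→d22:-→d23:-→d24:H4→d25:-→d26:- -> H4
  lookup 225.195.144.36: bits 11100001110000111001000000100100 walk d0:-→d1:-→d2:-→d3:-→d4:-→d5:-→d6:-→d7:-→d8:-→d9:-→d10:-→d11:-→d12:H3→d13:-→d14:-→d15:-→d16:-→d17:-→d18:-→d19:-→d20:-→d21:-→d22:-→d23:-→d24:H4→d25:-→d26:-→d27:-→d28:-→d29:-→d30:-→d31:-→d32:H0 -> H0
  lookup 225.195.144.7: bits 11100001110000111001000000 walk d0:-→d1:-→d2:-→d3:-→d4:-→d5:-→d6:-→d7:-→d8:-→d9:-→d10:-→d11:-→d12:H3→d13:-→d14:-→d15:-→d16:-→d17:-→d18:-→d19:-→d20:-→d21:-→d22:-→d23:-→d24:H4→d25:-→d26:- -> H4
  lookup 0.142.56.196: bits 00 walk d0:-→d1:-→d2:- -> no-route
  - 191.219.128.0/17 clear@17
  lookup 63.67.144.104: bits 00111111010000111001 walk d0:-→d1:-→d2:-→d3:-→d4:-→d5:-→d6:-→d7:-→d8:-→d9:-→d10:-→d11:-→d12:-→d13:-→d14:-→d15:-→d16:-→d17:-→d18:-→d19:-→d20:H0 -> H0
  lookup 225.195.144.2: bits 11100001110000111001000000 walk d0:-→d1:-→d2:-→d3:-→d4:-→d5:-→d6:-→d7:-→d8:-→d9:-→d10:-→d11:-→d12:H3→d13:-→d14:-→d15:-→d16:-→d17:-→d18:-→d19:-→d20:-→d21:-→d22:-→d23:-→d24:H4→d25:-→d26:- -> H4
  lookup 63.67.146.253: bits 00111111010000111001 walk d0:-→d1:-→d2:-→d3:-→d4:-→d5:-→d6:-→d7:-→d8:-→d9:-→d10:-→d11:-→d12:-→d13:-→d14:-→d15:-→d16:-→d17:-→d18:-→d19:-→d20:H0 -> H0

== LOOKUPS ==
["H0","H4","H4","H0","H4","no-route","H0","H4","H0"]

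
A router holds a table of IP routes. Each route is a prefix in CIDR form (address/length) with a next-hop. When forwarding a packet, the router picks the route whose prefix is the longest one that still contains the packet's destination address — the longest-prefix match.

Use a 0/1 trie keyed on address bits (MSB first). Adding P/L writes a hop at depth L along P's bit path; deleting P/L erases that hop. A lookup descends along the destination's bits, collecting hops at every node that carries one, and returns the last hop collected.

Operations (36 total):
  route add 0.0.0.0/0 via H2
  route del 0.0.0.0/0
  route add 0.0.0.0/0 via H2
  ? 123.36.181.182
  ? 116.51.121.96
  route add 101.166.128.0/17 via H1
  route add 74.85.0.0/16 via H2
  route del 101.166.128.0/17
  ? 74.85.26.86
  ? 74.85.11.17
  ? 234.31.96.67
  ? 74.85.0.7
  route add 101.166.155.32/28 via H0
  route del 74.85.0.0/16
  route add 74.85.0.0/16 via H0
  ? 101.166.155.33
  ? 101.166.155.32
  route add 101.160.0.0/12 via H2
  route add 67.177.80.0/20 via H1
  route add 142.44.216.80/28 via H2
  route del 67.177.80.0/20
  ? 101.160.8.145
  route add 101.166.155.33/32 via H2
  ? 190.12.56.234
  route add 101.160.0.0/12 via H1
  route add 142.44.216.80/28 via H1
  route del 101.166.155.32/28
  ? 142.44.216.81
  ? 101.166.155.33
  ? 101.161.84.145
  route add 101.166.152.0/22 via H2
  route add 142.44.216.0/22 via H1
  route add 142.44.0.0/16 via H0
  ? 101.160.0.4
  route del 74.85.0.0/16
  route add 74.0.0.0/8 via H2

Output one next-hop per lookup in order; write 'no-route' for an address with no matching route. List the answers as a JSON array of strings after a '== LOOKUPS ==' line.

Process each operation:
  + 0.0.0.0/0 (H2) depth=0
  - 0.0.0.0/0 clear@0
  + 0.0.0.0/0 (H2) depth=0
  Q 123.36.181.182: descend ε ; hops seen [H2] ; pick H2
  Q 116.51.121.96: descend ε ; hops seen [H2] ; pick H2
  + 101.166.128.0/17 (H1) depth=17
  + 74.85.0.0/16 (H2) depth=16
  - 101.166.128.0/17 clear@17
  Q 74.85.26.86: descend 0100101001010101 ; hops seen [H2,H2] ; pick H2
  Q 74.85.11.17: descend 0100101001010101 ; hops seen [H2,H2] ; pick H2
  Q 234.31.96.67: descend ε ; hops seen [H2] ; pick H2
  Q 74.85.0.7: descend 0100101001010101 ; hops seen [H2,H2] ; pick H2
  + 101.166.155.32/28 (H0) depth=28
  - 74.85.0.0/16 clear@16
  + 74.85.0.0/16 (H0) depth=16
  Q 101.166.155.33: descend 0110010110100110100110110010 ; hops seen [H2,H0] ; pick H0
  Q 101.166.155.32: descend 0110010110100110100110110010 ; hops seen [H2,H0] ; pick H0
  + 101.160.0.0/12 (H2) depth=12
  + 67.177.80.0/20 (H1) depth=20
  + 142.44.216.80/28 (H2) depth=28
  - 67.177.80.0/20 clear@20
  Q 101.160.8.145: descend 0110010110100 ; hops seen [H2,H2] ; pick H2
  + 101.166.155.33/32 (H2) depth=32
  Q 190.12.56.234: descend 10 ; hops seen [H2] ; pick H2
  + 101.160.0.0/12 (H1) depth=12
  + 142.44.216.80/28 (H1) depth=28
  - 101.166.155.32/28 clear@28
  Q 142.44.216.81: descend 1000111000101100110110000101 ; hops seen [H2,H1] ; pick H1
  Q 101.166.155.33: descend 01100101101001101001101100100001 ; hops seen [H2,H1,H2] ; pick H2
  Q 101.161.84.145: descend 0110010110100 ; hops seen [H2,H1] ; pick H1
  + 101.166.152.0/22 (H2) depth=22
  + 142.44.216.0/22 (H1) depth=22
  + 142.44.0.0/16 (H0) depth=16
  Q 101.160.0.4: descend 0110010110100 ; hops seen [H2,H1] ; pick H1
  - 74.85.0.0/16 clear@16
  + 74.0.0.0/8 (H2) depth=8

== LOOKUPS ==
["H2","H2","H2","H2","H2","H2","H0","H0","H2","H2","H1","H2","H1","H1"]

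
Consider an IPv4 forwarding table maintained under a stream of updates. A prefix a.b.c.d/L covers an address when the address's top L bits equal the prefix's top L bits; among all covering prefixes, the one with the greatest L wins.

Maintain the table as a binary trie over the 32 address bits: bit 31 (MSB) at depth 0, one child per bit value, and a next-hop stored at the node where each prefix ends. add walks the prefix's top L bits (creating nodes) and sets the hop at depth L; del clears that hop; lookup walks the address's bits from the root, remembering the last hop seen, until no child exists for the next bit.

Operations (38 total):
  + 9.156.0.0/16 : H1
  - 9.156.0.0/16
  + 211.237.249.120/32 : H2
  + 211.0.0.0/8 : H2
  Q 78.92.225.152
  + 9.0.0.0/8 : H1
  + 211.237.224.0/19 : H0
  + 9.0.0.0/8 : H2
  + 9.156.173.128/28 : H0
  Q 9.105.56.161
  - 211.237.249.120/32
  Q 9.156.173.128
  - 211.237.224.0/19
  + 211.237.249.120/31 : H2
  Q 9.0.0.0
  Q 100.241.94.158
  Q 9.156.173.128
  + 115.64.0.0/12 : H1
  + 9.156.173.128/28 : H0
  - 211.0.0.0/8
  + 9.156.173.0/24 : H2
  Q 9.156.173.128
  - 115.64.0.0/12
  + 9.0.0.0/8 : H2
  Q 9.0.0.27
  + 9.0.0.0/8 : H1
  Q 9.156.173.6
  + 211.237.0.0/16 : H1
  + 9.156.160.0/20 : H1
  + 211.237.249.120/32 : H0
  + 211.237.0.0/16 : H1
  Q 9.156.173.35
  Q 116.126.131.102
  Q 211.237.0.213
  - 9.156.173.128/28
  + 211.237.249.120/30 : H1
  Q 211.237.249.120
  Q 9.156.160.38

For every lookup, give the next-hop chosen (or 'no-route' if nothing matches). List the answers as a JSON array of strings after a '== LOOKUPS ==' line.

Process each operation:
  + 9.156.0.0/16 (H1) depth=16
  - 9.156.0.0/16 clear@16
  + 211.237.249.120/32 (H2) depth=32
  + 211.0.0.0/8 (H2) depth=8
  ? 78.92.225.152  path d0:-→d1:-  best=no-route
  + 9.0.0.0/8 (H1) depth=8
  + 211.237.224.0/19 (H0) depth=19
  + 9.0.0.0/8 (H2) depth=8
  + 9.156.173.128/28 (H0) depth=28
  ? 9.105.56.161  path d0:-→d1:-→d2:-→d3:-→d4:-→d5:-→d6:-→d7:-→d8:H2  best=H2
  - 211.237.249.120/32 clear@32
  ? 9.156.173.128  path d0:-→d1:-→d2:-→d3:-→d4:-→d5:-→d6:-→d7:-→d8:H2→d9:-→d10:-→d11:-→d12:-→d13:-→d14:-→d15:-→d16:-→d17:-→d18:-→d19:-→d20:-→d21:-→d22:-→d23:-→d24:-→d25:-→d26:-→d27:-→d28:H0  best=H0
  - 211.237.224.0/19 clear@19
  + 211.237.249.120/31 (H2) depth=31
  ? 9.0.0.0  path d0:-→d1:-→d2:-→d3:-→d4:-→d5:-→d6:-→d7:-→d8:H2  best=H2
  ? 100.241.94.158  path d0:-→d1:-  best=no-route
  ? 9.156.173.128  path d0:-→d1:-→d2:-→d3:-→d4:-→d5:-→d6:-→d7:-→d8:H2→d9:-→d10:-→d11:-→d12:-→d13:-→d14:-→d15:-→d16:-→d17:-→d18:-→d19:-→d20:-→d21:-→d22:-→d23:-→d24:-→d25:-→d26:-→d27:-→d28:H0  best=H0
  + 115.64.0.0/12 (H1) depth=12
  + 9.156.173.128/28 (H0) depth=28
  - 211.0.0.0/8 clear@8
  + 9.156.173.0/24 (H2) depth=24
  ? 9.156.173.128  path d0:-→d1:-→d2:-→d3:-→d4:-→d5:-→d6:-→d7:-→d8:H2→d9:-→d10:-→d11:-→d12:-→d13:-→d14:-→d15:-→d16:-→d17:-→d18:-→d19:-→d20:-→d21:-→d22:-→d23:-→d24:H2→d25:-→d26:-→d27:-→d28:H0  best=H0
  - 115.64.0.0/12 clear@12
  + 9.0.0.0/8 (H2) depth=8
  ? 9.0.0.27  path d0:-→d1:-→d2:-→d3:-→d4:-→d5:-→d6:-→d7:-→d8:H2  best=H2
  + 9.0.0.0/8 (H1) depth=8
  ? 9.156.173.6  path d0:-→d1:-→d2:-→d3:-→d4:-→d5:-→d6:-→d7:-→d8:H1→d9:-→d10:-→d11:-→d12:-→d13:-→d14:-→d15:-→d16:-→d17:-→d18:-→d19:-→d20:-→d21:-→d22:-→d23:-→d24:H2  best=H2
  + 211.237.0.0/16 (H1) depth=16
  + 9.156.160.0/20 (H1) depth=20
  + 211.237.249.120/32 (H0) depth=32
  + 211.237.0.0/16 (H1) depth=16
  ? 9.156.173.35  path d0:-→d1:-→d2:-→d3:-→d4:-→d5:-→d6:-→d7:-→d8:H1→d9:-→d10:-→d11:-→d12:-→d13:-→d14:-→d15:-→d16:-→d17:-→d18:-→d19:-→d20:H1→d21:-→d22:-→d23:-→d24:H2  best=H2
  ? 116.126.131.102  path d0:-→d1:-→d2:-→d3:-→d4:-→d5:-  best=no-route
  ? 211.237.0.213  path d0:-→d1:-→d2:-→d3:-→d4:-→d5:-→d6:-→d7:-→d8:-→d9:-→d10:-→d11:-→d12:-→d13:-→d14:-→d15:-→d16:H1  best=H1
  - 9.156.173.128/28 clear@28
  + 211.237.249.120/30 (H1) depth=30
  ? 211.237.249.120  path d0:-→d1:-→d2:-→d3:-→d4:-→d5:-→d6:-→d7:-→d8:-→d9:-→d10:-→d11:-→d12:-→d13:-→d14:-→d15:-→d16:H1→d17:-→d18:-→d19:-→d20:-→d21:-→d22:-→d23:-→d24:-→d25:-→d26:-→d27:-→d28:-→d29:-→d30:H1→d31:H2→d32:H0  best=H0
  ? 9.156.160.38  path d0:-→d1:-→d2:-→d3:-→d4:-→d5:-→d6:-→d7:-→d8:H1→d9:-→d10:-→d11:-→d12:-→d13:-→d14:-→d15:-→d16:-→d17:-→d18:-→d19:-→d20:H1  best=H1

== LOOKUPS ==
["no-route","H2","H0","H2","no-route","H0","H0","H2","H2","H2","no-route","H1","H0","H1"]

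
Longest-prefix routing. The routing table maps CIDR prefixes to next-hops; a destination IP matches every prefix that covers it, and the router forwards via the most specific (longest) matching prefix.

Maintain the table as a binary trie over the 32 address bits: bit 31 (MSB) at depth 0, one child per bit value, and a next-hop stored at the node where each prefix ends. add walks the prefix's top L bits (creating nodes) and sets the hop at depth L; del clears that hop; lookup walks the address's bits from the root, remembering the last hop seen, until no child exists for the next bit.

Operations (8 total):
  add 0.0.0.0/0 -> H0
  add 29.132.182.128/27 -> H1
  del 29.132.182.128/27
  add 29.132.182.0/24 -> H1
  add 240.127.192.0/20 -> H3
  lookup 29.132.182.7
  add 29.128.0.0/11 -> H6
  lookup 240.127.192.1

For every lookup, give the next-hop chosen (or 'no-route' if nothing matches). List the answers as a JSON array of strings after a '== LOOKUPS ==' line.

Trace:
  add 0.0.0.0/0 -> H0 at depth 0
  add 29.132.182.128/27 -> H1 at depth 27
  del 29.132.182.128/27 (clear depth 27)
  add 29.132.182.0/24 -> H1 at depth 24
  add 240.127.192.0/20 -> H3 at depth 20
  ? 29.132.182.7  path d0:H0→d1:-→d2:-→d3:-→d4:-→d5:-→d6:-→d7:-→d8:-→d9:-→d10:-→d11:-→d12:-→d13:-→d14:-→d15:-→d16:-→d17:-→d18:-→d19:-→d20:-→d21:-→d22:-→d23:-→d24:H1  best=H1
  add 29.128.0.0/11 -> H6 at depth 11
  ? 240.127.192.1  path d0:H0→d1:-→d2:-→d3:-→d4:-→d5:-→d6:-→d7:-→d8:-→d9:-→d10:-→d11:-→d12:-→d13:-→d14:-→d15:-→d16:-→d17:-→d18:-→d19:-→d20:H3  best=H3

== LOOKUPS ==
["H1","H3"]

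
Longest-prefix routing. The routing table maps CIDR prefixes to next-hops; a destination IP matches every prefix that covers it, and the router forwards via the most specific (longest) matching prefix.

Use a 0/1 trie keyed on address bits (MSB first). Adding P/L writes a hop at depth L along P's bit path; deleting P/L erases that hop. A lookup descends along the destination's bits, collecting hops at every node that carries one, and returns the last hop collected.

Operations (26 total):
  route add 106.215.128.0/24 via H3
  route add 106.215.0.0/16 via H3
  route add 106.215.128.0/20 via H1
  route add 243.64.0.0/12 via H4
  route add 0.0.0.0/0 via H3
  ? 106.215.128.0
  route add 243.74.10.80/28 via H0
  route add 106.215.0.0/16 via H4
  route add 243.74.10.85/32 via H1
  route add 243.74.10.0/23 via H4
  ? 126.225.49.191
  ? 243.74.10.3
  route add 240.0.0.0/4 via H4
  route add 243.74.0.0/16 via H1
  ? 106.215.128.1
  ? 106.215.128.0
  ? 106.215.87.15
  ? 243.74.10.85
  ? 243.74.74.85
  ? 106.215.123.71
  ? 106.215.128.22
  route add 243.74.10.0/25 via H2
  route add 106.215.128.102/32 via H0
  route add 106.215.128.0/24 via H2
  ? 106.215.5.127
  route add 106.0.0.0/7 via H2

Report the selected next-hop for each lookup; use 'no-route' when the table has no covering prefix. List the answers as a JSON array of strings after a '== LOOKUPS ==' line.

Process each operation:
  + 106.215.128.0/24 (H3) depth=24
  + 106.215.0.0/16 (H3) depth=16
  + 106.215.128.0/20 (H1) depth=20
  + 243.64.0.0/12 (H4) depth=12
  + 0.0.0.0/0 (H3) depth=0
  ? 106.215.128.0  path d0:H3→d1:-→d2:-→d3:-→d4:-→d5:-→d6:-→d7:-→d8:-→d9:-→d10:-→d11:-→d12:-→d13:-→d14:-→d15:-→d16:H3→d17:-→d18:-→d19:-→d20:H1→d21:-→d22:-→d23:-→d24:H3  best=H3
  + 243.74.10.80/28 (H0) depth=28
  + 106.215.0.0/16 (H4) depth=16
  + 243.74.10.85/32 (H1) depth=32
  + 243.74.10.0/23 (H4) depth=23
  ? 126.225.49.191  path d0:H3→d1:-→d2:-→d3:-  best=H3
  ? 243.74.10.3  path d0:H3→d1:-→d2:-→d3:-→d4:-→d5:-→d6:-→d7:-→d8:-→d9:-→d10:-→d11:-→d12:H4→d13:-→d14:-→d15:-→d16:-→d17:-→d18:-→d19:-→d20:-→d21:-→d22:-→d23:H4→d24:-→d25:-  best=H4
  + 240.0.0.0/4 (H4) depth=4
  + 243.74.0.0/16 (H1) depth=16
  ? 106.215.128.1  path d0:H3→d1:-→d2:-→d3:-→d4:-→d5:-→d6:-→d7:-→d8:-→d9:-→d10:-→d11:-→d12:-→d13:-→d14:-→d15:-→d16:H4→d17:-→d18:-→d19:-→d20:H1→d21:-→d22:-→d23:-→d24:H3  best=H3
  ? 106.215.128.0  path d0:H3→d1:-→d2:-→d3:-→d4:-→d5:-→d6:-→d7:-→d8:-→d9:-→d10:-→d11:-→d12:-→d13:-→d14:-→d15:-→d16:H4→d17:-→d18:-→d19:-→d20:H1→d21:-→d22:-→d23:-→d24:H3  best=H3
  ? 106.215.87.15  path d0:H3→d1:-→d2:-→d3:-→d4:-→d5:-→d6:-→d7:-→d8:-→d9:-→d10:-→d11:-→d12:-→d13:-→d14:-→d15:-→d16:H4  best=H4
  ? 243.74.10.85  path d0:H3→d1:-→d2:-→d3:-→d4:H4→d5:-→d6:-→d7:-→d8:-→d9:-→d10:-→d11:-→d12:H4→d13:-→d14:-→d15:-→d16:H1→d17:-→d18:-→d19:-→d20:-→d21:-→d22:-→d23:H4→d24:-→d25:-→d26:-→d27:-→d28:H0→d29:-→d30:-→d31:-→d32:H1  best=H1
  ? 243.74.74.85  path d0:H3→d1:-→d2:-→d3:-→d4:H4→d5:-→d6:-→d7:-→d8:-→d9:-→d10:-→d11:-→d12:H4→d13:-→d14:-→d15:-→d16:H1→d17:-  best=H1
  ? 106.215.123.71  path d0:H3→d1:-→d2:-→d3:-→d4:-→d5:-→d6:-→d7:-→d8:-→d9:-→d10:-→d11:-→d12:-→d13:-→d14:-→d15:-→d16:H4  best=H4
  ? 106.215.128.22  path d0:H3→d1:-→d2:-→d3:-→d4:-→d5:-→d6:-→d7:-→d8:-→d9:-→d10:-→d11:-→d12:-→d13:-→d14:-→d15:-→d16:H4→d17:-→d18:-→d19:-→d20:H1→d21:-→d22:-→d23:-→d24:H3  best=H3
  + 243.74.10.0/25 (H2) depth=25
  + 106.215.128.102/32 (H0) depth=32
  + 106.215.128.0/24 (H2) depth=24
  ? 106.215.5.127  path d0:H3→d1:-→d2:-→d3:-→d4:-→d5:-→d6:-→d7:-→d8:-→d9:-→d10:-→d11:-→d12:-→d13:-→d14:-→d15:-→d16:H4  best=H4
  + 106.0.0.0/7 (H2) depth=7

== LOOKUPS ==
["H3","H3","H4","H3","H3","H4","H1","H1","H4","H3","H4"]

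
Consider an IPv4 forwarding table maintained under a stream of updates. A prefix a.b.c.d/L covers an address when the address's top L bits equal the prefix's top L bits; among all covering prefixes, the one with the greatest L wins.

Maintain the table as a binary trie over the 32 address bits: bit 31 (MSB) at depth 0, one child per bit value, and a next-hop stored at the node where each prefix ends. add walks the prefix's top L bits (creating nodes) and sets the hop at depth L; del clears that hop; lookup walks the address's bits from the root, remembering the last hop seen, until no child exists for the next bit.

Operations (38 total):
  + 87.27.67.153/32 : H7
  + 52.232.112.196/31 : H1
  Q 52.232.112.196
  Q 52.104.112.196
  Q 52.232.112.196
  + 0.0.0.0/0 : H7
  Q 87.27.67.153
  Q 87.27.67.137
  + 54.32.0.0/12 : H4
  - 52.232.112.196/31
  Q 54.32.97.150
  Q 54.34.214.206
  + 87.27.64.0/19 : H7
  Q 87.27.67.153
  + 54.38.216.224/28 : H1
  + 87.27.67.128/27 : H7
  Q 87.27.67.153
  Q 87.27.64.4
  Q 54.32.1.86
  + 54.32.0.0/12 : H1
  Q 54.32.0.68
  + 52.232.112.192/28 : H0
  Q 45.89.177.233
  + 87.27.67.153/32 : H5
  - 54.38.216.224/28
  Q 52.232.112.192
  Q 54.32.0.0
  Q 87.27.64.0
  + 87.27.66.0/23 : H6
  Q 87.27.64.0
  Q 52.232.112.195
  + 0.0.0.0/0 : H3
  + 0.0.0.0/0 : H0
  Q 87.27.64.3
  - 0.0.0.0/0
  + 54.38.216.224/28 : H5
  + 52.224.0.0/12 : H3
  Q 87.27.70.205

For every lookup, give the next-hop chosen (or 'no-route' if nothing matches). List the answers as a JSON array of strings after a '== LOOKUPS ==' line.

Apply in order:
  + 87.27.67.153/32 (H7) depth=32
  + 52.232.112.196/31 (H1) depth=31
  lookup 52.232.112.196: bits 0011010011101000011100001100010 walk d0:-→d1:-→d2:-→d3:-→d4:-→d5:-→d6:-→d7:-→d8:-→d9:-→d10:-→d11:-→d12:-→d13:-→d14:-→d15:-→d16:-→d17:-→d18:-→d19:-→d20:-→d21:-→d22:-→d23:-→d24:-→d25:-→d26:-→d27:-→d28:-→d29:-→d30:-→d31:H1 -> H1
  lookup 52.104.112.196: bits 00110100 walk d0:-→d1:-→d2:-→d3:-→d4:-→d5:-→d6:-→d7:-→d8:- -> no-route
  lookup 52.232.112.196: bits 0011010011101000011100001100010 walk d0:-→d1:-→d2:-→d3:-→d4:-→d5:-→d6:-→d7:-→d8:-→d9:-→d10:-→d11:-→d12:-→d13:-→d14:-→d15:-→d16:-→d17:-→d18:-→d19:-→d20:-→d21:-→d22:-→d23:-→d24:-→d25:-→d26:-→d27:-→d28:-→d29:-→d30:-→d31:H1 -> H1
  + 0.0.0.0/0 (H7) depth=0
  lookup 87.27.67.153: bits 01010111000110110100001110011001 walk d0:H7→d1:-→d2:-→d3:-→d4:-→d5:-→d6:-→d7:-→d8:-→d9:-→d10:-→d11:-→d12:-→d13:-→d14:-→d15:-→d16:-→d17:-→d18:-→d19:-→d20:-→d21:-→d22:-→d23:-→d24:-→d25:-→d26:-→d27:-→d28:-→d29:-→d30:-→d31:-→d32:H7 -> H7
  lookup 87.27.67.137: bits 010101110001101101000011100 walk d0:H7→d1:-→d2:-→d3:-→d4:-→d5:-→d6:-→d7:-→d8:-→d9:-→d10:-→d11:-→d12:-→d13:-→d14:-→d15:-→d16:-→d17:-→d18:-→d19:-→d20:-→d21:-→d22:-→d23:-→d24:-→d25:-→d26:-→d27:- -> H7
  + 54.32.0.0/12 (H4) depth=12
  - 52.232.112.196/31 clear@31
  lookup 54.32.97.150: bits 001101100010 walk d0:H7→d1:-→d2:-→d3:-→d4:-→d5:-→d6:-→d7:-→d8:-→d9:-→d10:-→d11:-→d12:H4 -> H4
  lookup 54.34.214.206: bits 001101100010 walk d0:H7→d1:-→d2:-→d3:-→d4:-→d5:-→d6:-→d7:-→d8:-→d9:-→d10:-→d11:-→d12:H4 -> H4
  + 87.27.64.0/19 (H7) depth=19
  lookup 87.27.67.153: bits 01010111000110110100001110011001 walk d0:H7→d1:-→d2:-→d3:-→d4:-→d5:-→d6:-→d7:-→d8:-→d9:-→d10:-→d11:-→d12:-→d13:-→d14:-→d15:-→d16:-→d17:-→d18:-→d19:H7→d20:-→d21:-→d22:-→d23:-→d24:-→d25:-→d26:-→d27:-→d28:-→d29:-→d30:-→d31:-→d32:H7 -> H7
  + 54.38.216.224/28 (H1) depth=28
  + 87.27.67.128/27 (H7) depth=27
  lookup 87.27.67.153: bits 01010111000110110100001110011001 walk d0:H7→d1:-→d2:-→d3:-→d4:-→d5:-→d6:-→d7:-→d8:-→d9:-→d10:-→d11:-→d12:-→d13:-→d14:-→d15:-→d16:-→d17:-→d18:-→d19:H7→d20:-→d21:-→d22:-→d23:-→d24:-→d25:-→d26:-→d27:H7→d28:-→d29:-→d30:-→d31:-→d32:H7 -> H7
  lookup 87.27.64.4: bits 0101011100011011010000 walk d0:H7→d1:-→d2:-→d3:-→d4:-→d5:-→d6:-→d7:-→d8:-→d9:-→d10:-→d11:-→d12:-→d13:-→d14:-→d15:-→d16:-→d17:-→d18:-→d19:H7→d20:-→d21:-→d22:- -> H7
  lookup 54.32.1.86: bits 0011011000100 walk d0:H7→d1:-→d2:-→d3:-→d4:-→d5:-→d6:-→d7:-→d8:-→d9:-→d10:-→d11:-→d12:H4→d13:- -> H4
  + 54.32.0.0/12 (H1) depth=12
  lookup 54.32.0.68: bits 0011011000100 walk d0:H7→d1:-→d2:-→d3:-→d4:-→d5:-→d6:-→d7:-→d8:-→d9:-→d10:-→d11:-→d12:H1→d13:- -> H1
  + 52.232.112.192/28 (H0) depth=28
  lookup 45.89.177.233: bits 001 walk d0:H7→d1:-→d2:-→d3:- -> H7
  + 87.27.67.153/32 (H5) depth=32
  - 54.38.216.224/28 clear@28
  lookup 52.232.112.192: bits 00110100111010000111000011000 walk d0:H7→d1:-→d2:-→d3:-→d4:-→d5:-→d6:-→d7:-→d8:-→d9:-→d10:-→d11:-→d12:-→d13:-→d14:-→d15:-→d16:-→d17:-→d18:-→d19:-→d20:-→d21:-→d22:-→d23:-→d24:-→d25:-→d26:-→d27:-→d28:H0→d29:- -> H0
  lookup 54.32.0.0: bits 0011011000100 walk d0:H7→d1:-→d2:-→d3:-→d4:-→d5:-→d6:-→d7:-→d8:-→d9:-→d10:-→d11:-→d12:H1→d13:- -> H1
  lookup 87.27.64.0: bits 0101011100011011010000 walk d0:H7→d1:-→d2:-→d3:-→d4:-→d5:-→d6:-→d7:-→d8:-→d9:-→d10:-→d11:-→d12:-→d13:-→d14:-→d15:-→d16:-→d17:-→d18:-→d19:H7→d20:-→d21:-→d22:- -> H7
  + 87.27.66.0/23 (H6) depth=23
  lookup 87.27.64.0: bits 0101011100011011010000 walk d0:H7→d1:-→d2:-→d3:-→d4:-→d5:-→d6:-→d7:-→d8:-→d9:-→d10:-→d11:-→d12:-→d13:-→d14:-→d15:-→d16:-→d17:-→d18:-→d19:H7→d20:-→d21:-→d22:- -> H7
  lookup 52.232.112.195: bits 00110100111010000111000011000 walk d0:H7→d1:-→d2:-→d3:-→d4:-→d5:-→d6:-→d7:-→d8:-→d9:-→d10:-→d11:-→d12:-→d13:-→d14:-→d15:-→d16:-→d17:-→d18:-→d19:-→d20:-→d21:-→d22:-→d23:-→d24:-→d25:-→d26:-→d27:-→d28:H0→d29:- -> H0
  + 0.0.0.0/0 (H3) depth=0
  + 0.0.0.0/0 (H0) depth=0
  lookup 87.27.64.3: bits 0101011100011011010000 walk d0:H0→d1:-→d2:-→d3:-→d4:-→d5:-→d6:-→d7:-→d8:-→d9:-→d10:-→d11:-→d12:-→d13:-→d14:-→d15:-→d16:-→d17:-→d18:-→d19:H7→d20:-→d21:-→d22:- -> H7
  - 0.0.0.0/0 clear@0
  + 54.38.216.224/28 (H5) depth=28
  + 52.224.0.0/12 (H3) depth=12
  lookup 87.27.70.205: bits 010101110001101101000 walk d0:-→d1:-→d2:-→d3:-→d4:-→d5:-→d6:-→d7:-→d8:-→d9:-→d10:-→d11:-→d12:-→d13:-→d14:-→d15:-→d16:-→d17:-→d18:-→d19:H7→d20:-→d21:- -> H7

== LOOKUPS ==
["H1","no-route","H1","H7","H7","H4","H4","H7","H7","H7","H4","H1","H7","H0","H1","H7","H7","H0","H7","H7"]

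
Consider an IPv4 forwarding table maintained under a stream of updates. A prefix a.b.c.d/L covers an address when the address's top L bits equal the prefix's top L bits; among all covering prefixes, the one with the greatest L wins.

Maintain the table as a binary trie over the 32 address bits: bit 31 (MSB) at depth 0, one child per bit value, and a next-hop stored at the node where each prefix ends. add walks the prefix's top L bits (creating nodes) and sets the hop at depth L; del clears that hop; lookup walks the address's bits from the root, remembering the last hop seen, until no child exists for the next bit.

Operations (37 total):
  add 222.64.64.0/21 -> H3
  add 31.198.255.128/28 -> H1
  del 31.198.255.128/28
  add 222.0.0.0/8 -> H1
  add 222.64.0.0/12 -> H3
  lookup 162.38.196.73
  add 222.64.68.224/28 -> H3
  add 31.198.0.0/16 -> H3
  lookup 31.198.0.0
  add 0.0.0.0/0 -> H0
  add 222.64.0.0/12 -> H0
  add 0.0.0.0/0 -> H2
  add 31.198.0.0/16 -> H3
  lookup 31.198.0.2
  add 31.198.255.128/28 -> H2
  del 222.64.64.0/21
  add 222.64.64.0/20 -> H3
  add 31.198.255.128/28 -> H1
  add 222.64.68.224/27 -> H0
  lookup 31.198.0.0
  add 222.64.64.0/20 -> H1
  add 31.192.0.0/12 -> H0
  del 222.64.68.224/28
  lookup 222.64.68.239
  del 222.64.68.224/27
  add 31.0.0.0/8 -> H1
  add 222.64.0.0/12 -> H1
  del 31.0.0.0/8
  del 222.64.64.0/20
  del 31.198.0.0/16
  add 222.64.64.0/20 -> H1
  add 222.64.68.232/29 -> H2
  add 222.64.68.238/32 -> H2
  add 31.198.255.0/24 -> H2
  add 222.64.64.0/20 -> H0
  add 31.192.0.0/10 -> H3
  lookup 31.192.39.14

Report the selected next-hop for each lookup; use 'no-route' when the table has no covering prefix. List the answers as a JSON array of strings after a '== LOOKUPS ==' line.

Process each operation:
  add 222.64.64.0/21 -> H3 at depth 21
  add 31.198.255.128/28 -> H1 at depth 28
  - 31.198.255.128/28 clear@28
  add 222.0.0.0/8 -> H1 at depth 8
  add 222.64.0.0/12 -> H3 at depth 12
  lookup 162.38.196.73: bits 1 walk d0:-→d1:- -> no-route
  add 222.64.68.224/28 -> H3 at depth 28
  add 31.198.0.0/16 -> H3 at depth 16
  lookup 31.198.0.0: bits 0001111111000110 walk d0:-→d1:-→d2:-→d3:-→d4:-→d5:-→d6:-→d7:-→d8:-→d9:-→d10:-→d11:-→d12:-→d13:-→d14:-→d15:-→d16:H3 -> H3
  add 0.0.0.0/0 -> H0 at depth 0
  add 222.64.0.0/12 -> H0 at depth 12
  add 0.0.0.0/0 -> H2 at depth 0
  add 31.198.0.0/16 -> H3 at depth 16
  lookup 31.198.0.2: bits 0001111111000110 walk d0:H2→d1:-→d2:-→d3:-→d4:-→d5:-→d6:-→d7:-→d8:-→d9:-→d10:-→d11:-→d12:-→d13:-→d14:-→d15:-→d16:H3 -> H3
  add 31.198.255.128/28 -> H2 at depth 28
  - 222.64.64.0/21 clear@21
  add 222.64.64.0/20 -> H3 at depth 20
  add 31.198.255.128/28 -> H1 at depth 28
  add 222.64.68.224/27 -> H0 at depth 27
  lookup 31.198.0.0: bits 0001111111000110 walk d0:H2→d1:-→d2:-→d3:-→d4:-→d5:-→d6:-→d7:-→d8:-→d9:-→d10:-→d11:-→d12:-→d13:-→d14:-→d15:-→d16:H3 -> H3
  add 222.64.64.0/20 -> H1 at depth 20
  add 31.192.0.0/12 -> H0 at depth 12
  - 222.64.68.224/28 clear@28
  lookup 222.64.68.239: bits 1101111001000000010001001110 walk d0:H2→d1:-→d2:-→d3:-→d4:-→d5:-→d6:-→d7:-→d8:H1→d9:-→d10:-→d11:-→d12:H0→d13:-→d14:-→d15:-→d16:-→d17:-→d18:-→d19:-→d20:H1→d21:-→d22:-→d23:-→d24:-→d25:-→d26:-→d27:H0→d28:- -> H0
  - 222.64.68.224/27 clear@27
  add 31.0.0.0/8 -> H1 at depth 8
  add 222.64.0.0/12 -> H1 at depth 12
  - 31.0.0.0/8 clear@8
  - 222.64.64.0/20 clear@20
  - 31.198.0.0/16 clear@16
  add 222.64.64.0/20 -> H1 at depth 20
  add 222.64.68.232/29 -> H2 at depth 29
  add 222.64.68.238/32 -> H2 at depth 32
  add 31.198.255.0/24 -> H2 at depth 24
  add 222.64.64.0/20 -> H0 at depth 20
  add 31.192.0.0/10 -> H3 at depth 10
  lookup 31.192.39.14: bits 0001111111000 walk d0:H2→d1:-→d2:-→d3:-→d4:-→d5:-→d6:-→d7:-→d8:-→d9:-→d10:H3→d11:-→d12:H0→d13:- -> H0

== LOOKUPS ==
["no-route","H3","H3","H3","H0","H0"]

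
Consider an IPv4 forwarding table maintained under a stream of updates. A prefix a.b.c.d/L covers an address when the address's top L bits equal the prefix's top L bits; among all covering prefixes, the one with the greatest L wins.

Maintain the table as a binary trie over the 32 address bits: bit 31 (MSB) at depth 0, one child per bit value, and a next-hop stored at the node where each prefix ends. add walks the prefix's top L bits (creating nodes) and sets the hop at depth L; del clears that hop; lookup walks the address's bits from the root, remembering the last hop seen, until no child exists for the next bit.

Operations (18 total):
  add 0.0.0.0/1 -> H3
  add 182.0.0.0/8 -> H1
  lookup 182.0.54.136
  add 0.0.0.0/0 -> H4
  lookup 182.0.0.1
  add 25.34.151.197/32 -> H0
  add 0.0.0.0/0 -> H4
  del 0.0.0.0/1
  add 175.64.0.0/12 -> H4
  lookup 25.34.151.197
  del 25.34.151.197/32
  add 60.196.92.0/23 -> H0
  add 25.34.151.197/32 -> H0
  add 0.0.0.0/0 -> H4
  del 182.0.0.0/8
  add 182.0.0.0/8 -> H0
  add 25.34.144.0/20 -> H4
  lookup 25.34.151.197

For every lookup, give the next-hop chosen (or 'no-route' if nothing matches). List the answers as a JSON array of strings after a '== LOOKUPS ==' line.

Apply in order:
  add 0.0.0.0/1 -> H3 at depth 1
  add 182.0.0.0/8 -> H1 at depth 8
  ? 182.0.54.136  path d0:-→d1:-→d2:-→d3:-→d4:-→d5:-→d6:-→d7:-→d8:H1  best=H1
  add 0.0.0.0/0 -> H4 at depth 0
  ? 182.0.0.1  path d0:H4→d1:-→d2:-→d3:-→d4:-→d5:-→d6:-→d7:-→d8:H1  best=H1
  add 25.34.151.197/32 -> H0 at depth 32
  add 0.0.0.0/0 -> H4 at depth 0
  del 0.0.0.0/1 (clear depth 1)
  add 175.64.0.0/12 -> H4 at depth 12
  ? 25.34.151.197  path d0:H4→d1:-→d2:-→d3:-→d4:-→d5:-→d6:-→d7:-→d8:-→d9:-→d10:-→d11:-→d12:-→d13:-→d14:-→d15:-→d16:-→d17:-→d18:-→d19:-→d20:-→d21:-→d22:-→d23:-→d24:-→d25:-→d26:-→d27:-→d28:-→d29:-→d30:-→d31:-→d32:H0  best=H0
  del 25.34.151.197/32 (clear depth 32)
  add 60.196.92.0/23 -> H0 at depth 23
  add 25.34.151.197/32 -> H0 at depth 32
  add 0.0.0.0/0 -> H4 at depth 0
  del 182.0.0.0/8 (clear depth 8)
  add 182.0.0.0/8 -> H0 at depth 8
  add 25.34.144.0/20 -> H4 at depth 20
  ? 25.34.151.197  path d0:H4→d1:-→d2:-→d3:-→d4:-→d5:-→d6:-→d7:-→d8:-→d9:-→d10:-→d11:-→d12:-→d13:-→d14:-→d15:-→d16:-→d17:-→d18:-→d19:-→d20:H4→d21:-→d22:-→d23:-→d24:-→d25:-→d26:-→d27:-→d28:-→d29:-→d30:-→d31:-→d32:H0  best=H0

== LOOKUPS ==
["H1","H1","H0","H0"]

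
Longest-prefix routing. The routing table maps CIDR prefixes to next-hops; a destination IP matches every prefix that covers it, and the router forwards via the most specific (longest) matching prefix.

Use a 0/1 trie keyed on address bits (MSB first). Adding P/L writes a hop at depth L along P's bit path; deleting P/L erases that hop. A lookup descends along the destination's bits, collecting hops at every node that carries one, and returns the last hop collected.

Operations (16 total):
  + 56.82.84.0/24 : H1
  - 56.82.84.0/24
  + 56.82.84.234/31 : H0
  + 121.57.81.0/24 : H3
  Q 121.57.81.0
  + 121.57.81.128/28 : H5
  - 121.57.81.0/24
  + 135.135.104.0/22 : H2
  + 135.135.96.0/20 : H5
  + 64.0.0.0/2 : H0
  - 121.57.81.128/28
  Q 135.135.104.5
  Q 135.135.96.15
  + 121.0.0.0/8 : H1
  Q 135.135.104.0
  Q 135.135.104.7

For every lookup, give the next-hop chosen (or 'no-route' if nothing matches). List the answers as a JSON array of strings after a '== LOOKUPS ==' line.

Trace:
  add 56.82.84.0/24 -> H1 at depth 24
  del 56.82.84.0/24 (clear depth 24)
  add 56.82.84.234/31 -> H0 at depth 31
  add 121.57.81.0/24 -> H3 at depth 24
  lookup 121.57.81.0: bits 011110010011100101010001 walk d0:-→d1:-→d2:-→d3:-→d4:-→d5:-→d6:-→d7:-→d8:-→d9:-→d10:-→d11:-→d12:-→d13:-→d14:-→d15:-→d16:-→d17:-→d18:-→d19:-→d20:-→d21:-→d22:-→d23:-→d24:H3 -> H3
  add 121.57.81.128/28 -> H5 at depth 28
  del 121.57.81.0/24 (clear depth 24)
  add 135.135.104.0/22 -> H2 at depth 22
  add 135.135.96.0/20 -> H5 at depth 20
  add 64.0.0.0/2 -> H0 at depth 2
  del 121.57.81.128/28 (clear depth 28)
  lookup 135.135.104.5: bits 1000011110000111011010 walk d0:-→d1:-→d2:-→d3:-→d4:-→d5:-→d6:-→d7:-→d8:-→d9:-→d10:-→d11:-→d12:-→d13:-→d14:-→d15:-→d16:-→d17:-→d18:-→d19:-→d20:H5→d21:-→d22:H2 -> H2
  lookup 135.135.96.15: bits 10000111100001110110 walk d0:-→d1:-→d2:-→d3:-→d4:-→d5:-→d6:-→d7:-→d8:-→d9:-→d10:-→d11:-→d12:-→d13:-→d14:-→d15:-→d16:-→d17:-→d18:-→d19:-→d20:H5 -> H5
  add 121.0.0.0/8 -> H1 at depth 8
  lookup 135.135.104.0: bits 1000011110000111011010 walk d0:-→d1:-→d2:-→d3:-→d4:-→d5:-→d6:-→d7:-→d8:-→d9:-→d10:-→d11:-→d12:-→d13:-→d14:-→d15:-→d16:-→d17:-→d18:-→d19:-→d20:H5→d21:-→d22:H2 -> H2
  lookup 135.135.104.7: bits 1000011110000111011010 walk d0:-→d1:-→d2:-→d3:-→d4:-→d5:-→d6:-→d7:-→d8:-→d9:-→d10:-→d11:-→d12:-→d13:-→d14:-→d15:-→d16:-→d17:-→d18:-→d19:-→d20:H5→d21:-→d22:H2 -> H2

== LOOKUPS ==
["H3","H2","H5","H2","H2"]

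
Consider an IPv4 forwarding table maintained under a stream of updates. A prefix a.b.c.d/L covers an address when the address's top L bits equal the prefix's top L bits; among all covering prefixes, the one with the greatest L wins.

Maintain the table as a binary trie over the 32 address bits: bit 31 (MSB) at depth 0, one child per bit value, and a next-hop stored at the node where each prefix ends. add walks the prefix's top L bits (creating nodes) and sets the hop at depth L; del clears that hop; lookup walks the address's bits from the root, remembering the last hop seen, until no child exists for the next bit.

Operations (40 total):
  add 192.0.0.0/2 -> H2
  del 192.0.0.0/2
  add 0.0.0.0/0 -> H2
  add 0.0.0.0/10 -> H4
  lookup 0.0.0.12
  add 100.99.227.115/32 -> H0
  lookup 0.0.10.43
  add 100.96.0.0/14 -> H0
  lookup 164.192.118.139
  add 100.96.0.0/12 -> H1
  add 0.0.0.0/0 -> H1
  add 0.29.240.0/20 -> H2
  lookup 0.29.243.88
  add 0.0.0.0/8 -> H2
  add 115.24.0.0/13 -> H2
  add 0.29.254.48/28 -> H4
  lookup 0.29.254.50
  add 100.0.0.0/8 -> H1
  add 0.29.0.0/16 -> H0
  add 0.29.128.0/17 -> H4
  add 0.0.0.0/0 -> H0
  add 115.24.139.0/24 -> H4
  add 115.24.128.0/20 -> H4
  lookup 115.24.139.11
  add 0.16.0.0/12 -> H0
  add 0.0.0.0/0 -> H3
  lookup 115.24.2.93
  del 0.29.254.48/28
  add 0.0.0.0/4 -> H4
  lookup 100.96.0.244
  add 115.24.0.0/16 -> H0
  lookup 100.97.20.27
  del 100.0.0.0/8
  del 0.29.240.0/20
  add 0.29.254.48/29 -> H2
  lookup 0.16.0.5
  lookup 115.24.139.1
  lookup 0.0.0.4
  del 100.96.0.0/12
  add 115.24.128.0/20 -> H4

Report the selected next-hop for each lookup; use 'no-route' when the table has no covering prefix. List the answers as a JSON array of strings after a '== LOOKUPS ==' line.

Process each operation:
  add 192.0.0.0/2 -> H2 at depth 2
  - 192.0.0.0/2 clear@2
  add 0.0.0.0/0 -> H2 at depth 0
  add 0.0.0.0/10 -> H4 at depth 10
  Q 0.0.0.12: descend 0000000000 ; hops seen [H2,H4] ; pick H4
  add 100.99.227.115/32 -> H0 at depth 32
  Q 0.0.10.43: descend 0000000000 ; hops seen [H2,H4] ; pick H4
  add 100.96.0.0/14 -> H0 at depth 14
  Q 164.192.118.139: descend 1 ; hops seen [H2] ; pick H2
  add 100.96.0.0/12 -> H1 at depth 12
  add 0.0.0.0/0 -> H1 at depth 0
  add 0.29.240.0/20 -> H2 at depth 20
  Q 0.29.243.88: descend 00000000000111011111 ; hops seen [H1,H4,H2] ; pick H2
  add 0.0.0.0/8 -> H2 at depth 8
  add 115.24.0.0/13 -> H2 at depth 13
  add 0.29.254.48/28 -> H4 at depth 28
  Q 0.29.254.50: descend 0000000000011101111111100011 ; hops seen [H1,H2,H4,H2,H4] ; pick H4
  add 100.0.0.0/8 -> H1 at depth 8
  add 0.29.0.0/16 -> H0 at depth 16
  add 0.29.128.0/17 -> H4 at depth 17
  add 0.0.0.0/0 -> H0 at depth 0
  add 115.24.139.0/24 -> H4 at depth 24
  add 115.24.128.0/20 -> H4 at depth 20
  Q 115.24.139.11: descend 011100110001100010001011 ; hops seen [H0,H2,H4,H4] ; pick H4
  add 0.16.0.0/12 -> H0 at depth 12
  add 0.0.0.0/0 -> H3 at depth 0
  Q 115.24.2.93: descend 0111001100011000 ; hops seen [H3,H2] ; pick H2
  - 0.29.254.48/28 clear@28
  add 0.0.0.0/4 -> H4 at depth 4
  Q 100.96.0.244: descend 01100100011000 ; hops seen [H3,H1,H1,H0] ; pick H0
  add 115.24.0.0/16 -> H0 at depth 16
  Q 100.97.20.27: descend 01100100011000 ; hops seen [H3,H1,H1,H0] ; pick H0
  - 100.0.0.0/8 clear@8
  - 0.29.240.0/20 clear@20
  add 0.29.254.48/29 -> H2 at depth 29
  Q 0.16.0.5: descend 000000000001 ; hops seen [H3,H4,H2,H4,H0] ; pick H0
  Q 115.24.139.1: descend 011100110001100010001011 ; hops seen [H3,H2,H0,H4,H4] ; pick H4
  Q 0.0.0.4: descend 00000000000 ; hops seen [H3,H4,H2,H4] ; pick H4
  - 100.96.0.0/12 clear@12
  add 115.24.128.0/20 -> H4 at depth 20

== LOOKUPS ==
["H4","H4","H2","H2","H4","H4","H2","H0","H0","H0","H4","H4"]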